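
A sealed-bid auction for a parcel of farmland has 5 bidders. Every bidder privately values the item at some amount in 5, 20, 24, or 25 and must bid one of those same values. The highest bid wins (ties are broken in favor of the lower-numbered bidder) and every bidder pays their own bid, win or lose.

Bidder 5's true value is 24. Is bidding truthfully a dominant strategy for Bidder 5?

Consider the case where Bidder 1 bids 5, Bidder 2 bids 5, Bidder 3 bids 5 and Bidder 4 bids 5.
Truthful bid 24: wins, pays 24, utility 24 - 24 = 0.
Bid 20 instead: wins, pays 20, utility 24 - 20 = 4.
Since 4 > 0, bidding 20 is strictly better here, so truthful bidding is not dominant.

No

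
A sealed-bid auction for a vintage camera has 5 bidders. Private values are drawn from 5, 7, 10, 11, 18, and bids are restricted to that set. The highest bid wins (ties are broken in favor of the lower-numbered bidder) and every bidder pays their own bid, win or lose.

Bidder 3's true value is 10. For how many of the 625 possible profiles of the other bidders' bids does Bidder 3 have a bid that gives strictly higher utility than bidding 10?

Others bid (5, 5, 5, 5): truth gives 0; bid 7 gives 3 > 0. Violating.
Others bid (5, 5, 5, 7): truth gives 0; bid 7 gives 3 > 0. Violating.
Others bid (5, 5, 5, 11): truth gives -10; bid 11 gives -1 > -10. Violating.
Others bid (5, 5, 5, 18): truth gives -10; bid 5 gives -5 > -10. Violating.
Others bid (5, 5, 5, 10): truth gives 0; no alternative beats it.
Others bid (5, 5, 7, 10): truth gives 0; no alternative beats it.
(Checking all 625 profiles: 593 have a profitable deviation, 32 do not.)

593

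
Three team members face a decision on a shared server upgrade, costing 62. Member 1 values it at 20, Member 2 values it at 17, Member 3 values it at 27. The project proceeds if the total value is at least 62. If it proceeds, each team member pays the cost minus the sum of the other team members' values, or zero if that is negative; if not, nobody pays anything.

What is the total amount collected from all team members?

58

Total value 64 ≥ cost 62, so it is built.
Member 1: others sum to 44; max(0, 62 - 44) = 18.
Member 2: others sum to 47; max(0, 62 - 47) = 15.
Member 3: others sum to 37; max(0, 62 - 37) = 25.
Total collected = 18 + 15 + 25 = 58.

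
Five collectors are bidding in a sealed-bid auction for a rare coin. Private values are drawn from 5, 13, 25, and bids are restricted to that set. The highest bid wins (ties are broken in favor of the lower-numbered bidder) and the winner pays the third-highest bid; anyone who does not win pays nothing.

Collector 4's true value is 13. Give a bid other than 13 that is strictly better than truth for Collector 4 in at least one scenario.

Suppose Collector 1 bids 5, Collector 2 bids 5, Collector 3 bids 5 and Collector 5 bids 25.
Bid 13: loses, pays 0, utility 0.
Bid 25: wins, pays 5, utility 13 - 5 = 8.
So bidding 25 beats truth here (8 > 0).

25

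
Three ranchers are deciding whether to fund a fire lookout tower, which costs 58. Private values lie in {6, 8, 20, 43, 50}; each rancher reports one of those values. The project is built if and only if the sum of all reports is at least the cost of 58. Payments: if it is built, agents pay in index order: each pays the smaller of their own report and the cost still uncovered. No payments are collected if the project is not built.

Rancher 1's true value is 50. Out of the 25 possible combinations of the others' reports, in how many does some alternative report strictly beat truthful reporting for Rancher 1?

22

Others report (6, 20): truth gives 0; report 43 gives 7 > 0. Violating.
Others report (6, 43): truth gives 0; report 20 gives 30 > 0. Violating.
Others report (6, 50): truth gives 0; report 6 gives 44 > 0. Violating.
Others report (8, 8): truth gives 0; report 43 gives 7 > 0. Violating.
Others report (6, 6): truth gives 0; no alternative beats it.
Others report (6, 8): truth gives 0; no alternative beats it.
(Checking all 25 profiles: 22 have a profitable deviation, 3 do not.)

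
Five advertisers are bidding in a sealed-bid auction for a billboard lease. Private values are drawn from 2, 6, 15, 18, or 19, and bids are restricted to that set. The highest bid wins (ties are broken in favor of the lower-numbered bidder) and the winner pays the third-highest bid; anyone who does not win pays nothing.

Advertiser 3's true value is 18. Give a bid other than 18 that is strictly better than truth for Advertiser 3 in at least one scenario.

Suppose Advertiser 1 bids 2, Advertiser 2 bids 2, Advertiser 4 bids 2 and Advertiser 5 bids 19.
Bid 18: loses, pays 0, utility 0.
Bid 19: wins, pays 2, utility 18 - 2 = 16.
So bidding 19 beats truth here (16 > 0).

19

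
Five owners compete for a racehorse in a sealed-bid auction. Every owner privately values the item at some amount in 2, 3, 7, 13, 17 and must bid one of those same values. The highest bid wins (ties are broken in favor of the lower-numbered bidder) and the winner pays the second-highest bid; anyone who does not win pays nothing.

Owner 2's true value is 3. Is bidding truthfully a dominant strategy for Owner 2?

Yes

Check each profile of the others' bids and compare truth against every alternative bid.
Others bid (2, 2, 2, 2): truth gives 1, best alternative gives 1.
Others bid (2, 2, 2, 3): truth gives 0, best alternative gives 0.
Others bid (2, 2, 2, 7): truth gives 0, best alternative gives 0.
Others bid (2, 2, 2, 13): truth gives 0, best alternative gives 0.
Others bid (2, 2, 2, 17): truth gives 0, best alternative gives 0.
Others bid (2, 2, 3, 2): truth gives 0, best alternative gives 0.
(Remaining 619 profiles checked similarly; truth is weakly best in each.)
In every case the truthful bid is at least as good as any alternative, so it is a dominant strategy.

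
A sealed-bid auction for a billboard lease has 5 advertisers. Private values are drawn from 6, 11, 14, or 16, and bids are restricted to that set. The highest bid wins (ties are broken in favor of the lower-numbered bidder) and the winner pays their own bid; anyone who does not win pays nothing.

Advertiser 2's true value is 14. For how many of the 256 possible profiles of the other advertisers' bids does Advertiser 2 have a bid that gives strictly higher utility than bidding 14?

Others bid (6, 6, 6, 6): truth gives 0; bid 11 gives 3 > 0. Violating.
Others bid (6, 6, 6, 11): truth gives 0; bid 11 gives 3 > 0. Violating.
Others bid (6, 6, 11, 6): truth gives 0; bid 11 gives 3 > 0. Violating.
Others bid (6, 6, 11, 11): truth gives 0; bid 11 gives 3 > 0. Violating.
Others bid (6, 6, 6, 14): truth gives 0; no alternative beats it.
Others bid (6, 6, 6, 16): truth gives 0; no alternative beats it.
(Checking all 256 profiles: 8 have a profitable deviation, 248 do not.)

8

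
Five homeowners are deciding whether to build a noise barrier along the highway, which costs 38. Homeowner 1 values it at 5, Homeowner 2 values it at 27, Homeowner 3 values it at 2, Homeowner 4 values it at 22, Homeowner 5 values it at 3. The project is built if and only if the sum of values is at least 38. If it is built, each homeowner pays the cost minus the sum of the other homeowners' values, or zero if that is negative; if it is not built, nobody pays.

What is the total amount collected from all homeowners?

Total value 59 ≥ cost 38, so it is built.
Homeowner 1: others sum to 54; max(0, 38 - 54) = 0.
Homeowner 2: others sum to 32; max(0, 38 - 32) = 6.
Homeowner 3: others sum to 57; max(0, 38 - 57) = 0.
Homeowner 4: others sum to 37; max(0, 38 - 37) = 1.
Homeowner 5: others sum to 56; max(0, 38 - 56) = 0.
Total collected = 0 + 6 + 0 + 1 + 0 = 7.

7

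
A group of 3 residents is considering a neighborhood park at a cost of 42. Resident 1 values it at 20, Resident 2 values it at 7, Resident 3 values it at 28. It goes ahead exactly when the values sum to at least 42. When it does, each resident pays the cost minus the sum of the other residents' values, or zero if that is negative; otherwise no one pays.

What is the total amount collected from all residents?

Total value 55 ≥ cost 42, so it is built.
Resident 1: others sum to 35; max(0, 42 - 35) = 7.
Resident 2: others sum to 48; max(0, 42 - 48) = 0.
Resident 3: others sum to 27; max(0, 42 - 27) = 15.
Total collected = 7 + 0 + 15 = 22.

22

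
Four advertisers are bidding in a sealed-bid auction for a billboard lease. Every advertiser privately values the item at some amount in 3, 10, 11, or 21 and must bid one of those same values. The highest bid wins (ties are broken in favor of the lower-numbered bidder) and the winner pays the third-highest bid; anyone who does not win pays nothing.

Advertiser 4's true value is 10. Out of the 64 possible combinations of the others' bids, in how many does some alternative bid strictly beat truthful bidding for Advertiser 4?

6

Others bid (3, 3, 10): truth gives 0; bid 11 gives 7 > 0. Violating.
Others bid (3, 3, 11): truth gives 0; bid 21 gives 7 > 0. Violating.
Others bid (3, 10, 3): truth gives 0; bid 11 gives 7 > 0. Violating.
Others bid (3, 11, 3): truth gives 0; bid 21 gives 7 > 0. Violating.
Others bid (3, 3, 3): truth gives 7; no alternative beats it.
Others bid (3, 3, 21): truth gives 0; no alternative beats it.
(Checking all 64 profiles: 6 have a profitable deviation, 58 do not.)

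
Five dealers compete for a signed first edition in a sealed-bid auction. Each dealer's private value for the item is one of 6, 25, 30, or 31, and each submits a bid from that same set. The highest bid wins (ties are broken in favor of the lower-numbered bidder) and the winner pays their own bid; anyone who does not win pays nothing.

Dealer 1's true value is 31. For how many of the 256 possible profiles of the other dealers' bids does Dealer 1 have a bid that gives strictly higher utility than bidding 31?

81

Others bid (6, 6, 6, 6): truth gives 0; bid 6 gives 25 > 0. Violating.
Others bid (6, 6, 6, 25): truth gives 0; bid 25 gives 6 > 0. Violating.
Others bid (6, 6, 6, 30): truth gives 0; bid 30 gives 1 > 0. Violating.
Others bid (6, 6, 25, 6): truth gives 0; bid 25 gives 6 > 0. Violating.
Others bid (6, 6, 6, 31): truth gives 0; no alternative beats it.
Others bid (6, 6, 25, 31): truth gives 0; no alternative beats it.
(Checking all 256 profiles: 81 have a profitable deviation, 175 do not.)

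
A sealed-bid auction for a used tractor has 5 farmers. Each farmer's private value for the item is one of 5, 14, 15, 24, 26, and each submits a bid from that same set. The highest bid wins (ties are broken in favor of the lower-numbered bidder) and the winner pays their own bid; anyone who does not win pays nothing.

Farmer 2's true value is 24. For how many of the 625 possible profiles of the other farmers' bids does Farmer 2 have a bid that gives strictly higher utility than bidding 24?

Others bid (5, 5, 5, 5): truth gives 0; bid 14 gives 10 > 0. Violating.
Others bid (5, 5, 5, 14): truth gives 0; bid 14 gives 10 > 0. Violating.
Others bid (5, 5, 5, 15): truth gives 0; bid 15 gives 9 > 0. Violating.
Others bid (5, 5, 14, 5): truth gives 0; bid 14 gives 10 > 0. Violating.
Others bid (5, 5, 5, 24): truth gives 0; no alternative beats it.
Others bid (5, 5, 5, 26): truth gives 0; no alternative beats it.
(Checking all 625 profiles: 54 have a profitable deviation, 571 do not.)

54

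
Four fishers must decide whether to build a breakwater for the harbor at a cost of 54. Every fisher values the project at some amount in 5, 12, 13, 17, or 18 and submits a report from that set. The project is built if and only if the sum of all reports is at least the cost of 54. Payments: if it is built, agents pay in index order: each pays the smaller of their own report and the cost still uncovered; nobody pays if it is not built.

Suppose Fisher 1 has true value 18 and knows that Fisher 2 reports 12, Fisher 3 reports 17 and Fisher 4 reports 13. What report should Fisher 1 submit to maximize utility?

12

Report 5: project not built, utility 0.
Report 12: project built, pays 12, utility 18 - 12 = 6.
Report 13: project built, pays 13, utility 18 - 13 = 5.
Report 17: project built, pays 17, utility 18 - 17 = 1.
Report 18: project built, pays 18, utility 18 - 18 = 0.
The best choice is 12 with utility 6.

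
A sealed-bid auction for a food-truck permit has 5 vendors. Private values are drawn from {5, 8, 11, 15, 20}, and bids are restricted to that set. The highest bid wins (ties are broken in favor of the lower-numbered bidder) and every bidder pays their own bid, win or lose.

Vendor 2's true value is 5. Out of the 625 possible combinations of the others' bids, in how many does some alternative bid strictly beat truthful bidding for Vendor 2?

8

Others bid (5, 5, 5, 5): truth gives -5; bid 8 gives -3 > -5. Violating.
Others bid (5, 5, 5, 8): truth gives -5; bid 8 gives -3 > -5. Violating.
Others bid (5, 5, 8, 5): truth gives -5; bid 8 gives -3 > -5. Violating.
Others bid (5, 5, 8, 8): truth gives -5; bid 8 gives -3 > -5. Violating.
Others bid (5, 5, 5, 11): truth gives -5; no alternative beats it.
Others bid (5, 5, 5, 15): truth gives -5; no alternative beats it.
(Checking all 625 profiles: 8 have a profitable deviation, 617 do not.)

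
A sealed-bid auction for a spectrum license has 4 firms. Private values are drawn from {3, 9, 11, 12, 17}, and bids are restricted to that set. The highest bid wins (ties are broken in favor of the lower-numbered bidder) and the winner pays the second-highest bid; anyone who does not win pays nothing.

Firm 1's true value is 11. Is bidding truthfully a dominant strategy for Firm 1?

Check each profile of the others' bids and compare truth against every alternative bid.
Others bid (3, 3, 3): truth gives 8, best alternative gives 8.
Others bid (3, 3, 9): truth gives 2, best alternative gives 2.
Others bid (3, 9, 3): truth gives 2, best alternative gives 2.
Others bid (3, 9, 9): truth gives 2, best alternative gives 2.
Others bid (9, 3, 3): truth gives 2, best alternative gives 2.
Others bid (9, 3, 9): truth gives 2, best alternative gives 2.
(Remaining 119 profiles checked similarly; truth is weakly best in each.)
In every case the truthful bid is at least as good as any alternative, so it is a dominant strategy.

Yes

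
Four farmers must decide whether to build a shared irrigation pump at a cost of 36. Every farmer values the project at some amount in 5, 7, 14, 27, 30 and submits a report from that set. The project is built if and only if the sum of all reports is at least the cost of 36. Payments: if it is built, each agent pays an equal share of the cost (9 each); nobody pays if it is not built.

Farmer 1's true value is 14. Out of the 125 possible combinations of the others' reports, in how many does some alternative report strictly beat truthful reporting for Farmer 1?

8

Others report (5, 5, 5): truth gives 0; report 27 gives 5 > 0. Violating.
Others report (5, 5, 7): truth gives 0; report 27 gives 5 > 0. Violating.
Others report (5, 7, 5): truth gives 0; report 27 gives 5 > 0. Violating.
Others report (5, 7, 7): truth gives 0; report 27 gives 5 > 0. Violating.
Others report (5, 5, 14): truth gives 5; no alternative beats it.
Others report (5, 5, 27): truth gives 5; no alternative beats it.
(Checking all 125 profiles: 8 have a profitable deviation, 117 do not.)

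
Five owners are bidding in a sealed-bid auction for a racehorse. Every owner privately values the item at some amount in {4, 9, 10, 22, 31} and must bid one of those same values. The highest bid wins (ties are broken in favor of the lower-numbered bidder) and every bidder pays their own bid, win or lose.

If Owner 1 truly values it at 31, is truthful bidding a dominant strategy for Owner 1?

No

Consider the case where Owner 2 bids 4, Owner 3 bids 4, Owner 4 bids 4 and Owner 5 bids 4.
Truthful bid 31: wins, pays 31, utility 31 - 31 = 0.
Bid 4 instead: wins, pays 4, utility 31 - 4 = 27.
Since 27 > 0, bidding 4 is strictly better here, so truthful bidding is not dominant.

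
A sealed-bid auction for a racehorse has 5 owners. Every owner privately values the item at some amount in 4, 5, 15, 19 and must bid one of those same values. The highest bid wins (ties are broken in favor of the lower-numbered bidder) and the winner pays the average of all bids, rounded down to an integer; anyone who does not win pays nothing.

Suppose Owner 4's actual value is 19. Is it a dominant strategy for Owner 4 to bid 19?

Consider the case where Owner 1 bids 4, Owner 2 bids 4, Owner 3 bids 4 and Owner 5 bids 4.
Truthful bid 19: wins, pays 7, utility 19 - 7 = 12.
Bid 5 instead: wins, pays 4, utility 19 - 4 = 15.
Since 15 > 12, bidding 5 is strictly better here, so truthful bidding is not dominant.

No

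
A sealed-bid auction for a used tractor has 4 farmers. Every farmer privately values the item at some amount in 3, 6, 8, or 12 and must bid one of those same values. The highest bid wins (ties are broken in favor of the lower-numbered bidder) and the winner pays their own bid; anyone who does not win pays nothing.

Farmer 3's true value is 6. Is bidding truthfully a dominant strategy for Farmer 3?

Check each profile of the others' bids and compare truth against every alternative bid.
Others bid (3, 3, 3): truth gives 0, best alternative gives 0.
Others bid (3, 3, 6): truth gives 0, best alternative gives 0.
Others bid (3, 3, 8): truth gives 0, best alternative gives 0.
Others bid (3, 3, 12): truth gives 0, best alternative gives 0.
Others bid (3, 6, 3): truth gives 0, best alternative gives 0.
Others bid (3, 6, 6): truth gives 0, best alternative gives 0.
(Remaining 58 profiles checked similarly; truth is weakly best in each.)
In every case the truthful bid is at least as good as any alternative, so it is a dominant strategy.

Yes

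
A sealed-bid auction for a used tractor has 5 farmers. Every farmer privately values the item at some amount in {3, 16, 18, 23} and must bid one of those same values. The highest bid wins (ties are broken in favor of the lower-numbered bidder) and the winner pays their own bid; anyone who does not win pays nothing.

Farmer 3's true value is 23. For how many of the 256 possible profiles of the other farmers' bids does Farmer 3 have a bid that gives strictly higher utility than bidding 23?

Others bid (3, 3, 3, 3): truth gives 0; bid 16 gives 7 > 0. Violating.
Others bid (3, 3, 3, 16): truth gives 0; bid 16 gives 7 > 0. Violating.
Others bid (3, 3, 3, 18): truth gives 0; bid 18 gives 5 > 0. Violating.
Others bid (3, 3, 16, 3): truth gives 0; bid 16 gives 7 > 0. Violating.
Others bid (3, 3, 3, 23): truth gives 0; no alternative beats it.
Others bid (3, 3, 16, 23): truth gives 0; no alternative beats it.
(Checking all 256 profiles: 36 have a profitable deviation, 220 do not.)

36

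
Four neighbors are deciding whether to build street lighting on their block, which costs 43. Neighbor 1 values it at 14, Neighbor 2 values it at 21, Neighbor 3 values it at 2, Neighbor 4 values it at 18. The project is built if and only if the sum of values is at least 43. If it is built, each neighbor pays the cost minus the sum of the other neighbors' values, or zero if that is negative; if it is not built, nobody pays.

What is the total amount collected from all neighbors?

Total value 55 ≥ cost 43, so it is built.
Neighbor 1: others sum to 41; max(0, 43 - 41) = 2.
Neighbor 2: others sum to 34; max(0, 43 - 34) = 9.
Neighbor 3: others sum to 53; max(0, 43 - 53) = 0.
Neighbor 4: others sum to 37; max(0, 43 - 37) = 6.
Total collected = 2 + 9 + 0 + 6 = 17.

17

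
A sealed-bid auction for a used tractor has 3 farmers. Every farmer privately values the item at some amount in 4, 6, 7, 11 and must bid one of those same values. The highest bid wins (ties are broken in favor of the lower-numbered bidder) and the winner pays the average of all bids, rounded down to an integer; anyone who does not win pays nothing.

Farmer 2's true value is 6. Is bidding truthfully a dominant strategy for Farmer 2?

Consider the case where Farmer 1 bids 6 and Farmer 3 bids 4.
Truthful bid 6: loses, pays 0, utility 0.
Bid 7 instead: wins, pays 5, utility 6 - 5 = 1.
Since 1 > 0, bidding 7 is strictly better here, so truthful bidding is not dominant.

No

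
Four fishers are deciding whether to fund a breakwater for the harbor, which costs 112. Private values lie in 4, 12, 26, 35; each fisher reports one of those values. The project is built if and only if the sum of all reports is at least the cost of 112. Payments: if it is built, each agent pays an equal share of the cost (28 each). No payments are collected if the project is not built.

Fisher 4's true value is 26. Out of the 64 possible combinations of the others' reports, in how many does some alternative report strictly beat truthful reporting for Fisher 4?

Others report (26, 26, 35): truth gives -2; report 4 gives 0 > -2. Violating.
Others report (26, 35, 26): truth gives -2; report 4 gives 0 > -2. Violating.
Others report (26, 35, 35): truth gives -2; report 4 gives 0 > -2. Violating.
Others report (35, 26, 26): truth gives -2; report 4 gives 0 > -2. Violating.
Others report (4, 4, 4): truth gives 0; no alternative beats it.
Others report (4, 4, 12): truth gives 0; no alternative beats it.
(Checking all 64 profiles: 7 have a profitable deviation, 57 do not.)

7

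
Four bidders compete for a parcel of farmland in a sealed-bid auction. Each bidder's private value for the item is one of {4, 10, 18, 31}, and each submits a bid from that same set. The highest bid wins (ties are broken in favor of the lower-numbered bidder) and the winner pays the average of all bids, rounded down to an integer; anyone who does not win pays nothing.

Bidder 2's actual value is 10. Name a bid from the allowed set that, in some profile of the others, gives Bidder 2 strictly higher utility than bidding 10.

18

Suppose Bidder 1 bids 10, Bidder 3 bids 4 and Bidder 4 bids 4.
Bid 10: loses, pays 0, utility 0.
Bid 18: wins, pays 9, utility 10 - 9 = 1.
So bidding 18 beats truth here (1 > 0).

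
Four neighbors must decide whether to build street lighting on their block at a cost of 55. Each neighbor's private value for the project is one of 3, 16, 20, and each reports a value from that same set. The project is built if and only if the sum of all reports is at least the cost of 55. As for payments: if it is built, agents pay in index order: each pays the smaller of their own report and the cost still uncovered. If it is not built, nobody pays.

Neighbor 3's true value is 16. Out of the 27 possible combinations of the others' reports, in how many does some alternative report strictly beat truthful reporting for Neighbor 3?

7

Others report (16, 16, 20): truth gives 0; report 3 gives 13 > 0. Violating.
Others report (16, 20, 16): truth gives 0; report 3 gives 13 > 0. Violating.
Others report (16, 20, 20): truth gives 0; report 3 gives 13 > 0. Violating.
Others report (20, 16, 16): truth gives 0; report 3 gives 13 > 0. Violating.
Others report (3, 3, 3): truth gives 0; no alternative beats it.
Others report (3, 3, 16): truth gives 0; no alternative beats it.
(Checking all 27 profiles: 7 have a profitable deviation, 20 do not.)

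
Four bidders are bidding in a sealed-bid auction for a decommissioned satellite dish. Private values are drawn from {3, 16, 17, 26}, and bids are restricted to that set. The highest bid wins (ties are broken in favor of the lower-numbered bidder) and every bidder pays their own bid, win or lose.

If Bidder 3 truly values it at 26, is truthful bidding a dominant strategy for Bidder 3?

No

Consider the case where Bidder 1 bids 3, Bidder 2 bids 3 and Bidder 4 bids 3.
Truthful bid 26: wins, pays 26, utility 26 - 26 = 0.
Bid 16 instead: wins, pays 16, utility 26 - 16 = 10.
Since 10 > 0, bidding 16 is strictly better here, so truthful bidding is not dominant.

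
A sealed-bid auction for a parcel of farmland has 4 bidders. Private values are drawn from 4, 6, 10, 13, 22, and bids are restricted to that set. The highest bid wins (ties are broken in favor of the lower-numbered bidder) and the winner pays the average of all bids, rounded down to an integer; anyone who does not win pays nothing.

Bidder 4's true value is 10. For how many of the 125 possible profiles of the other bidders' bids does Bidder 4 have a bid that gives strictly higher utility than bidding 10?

Others bid (4, 4, 4): truth gives 5; bid 6 gives 6 > 5. Violating.
Others bid (4, 4, 10): truth gives 0; bid 13 gives 3 > 0. Violating.
Others bid (4, 6, 10): truth gives 0; bid 13 gives 2 > 0. Violating.
Others bid (4, 10, 4): truth gives 0; bid 13 gives 3 > 0. Violating.
Others bid (4, 4, 6): truth gives 4; no alternative beats it.
Others bid (4, 4, 13): truth gives 0; no alternative beats it.
(Checking all 125 profiles: 19 have a profitable deviation, 106 do not.)

19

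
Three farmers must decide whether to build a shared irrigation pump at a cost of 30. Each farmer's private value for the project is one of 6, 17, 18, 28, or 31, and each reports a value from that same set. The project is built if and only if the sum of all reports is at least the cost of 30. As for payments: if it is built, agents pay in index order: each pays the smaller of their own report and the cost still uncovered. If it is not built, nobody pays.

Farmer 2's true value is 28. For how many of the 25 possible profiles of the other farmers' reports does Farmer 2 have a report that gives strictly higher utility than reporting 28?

Others report (6, 6): truth gives 4; report 18 gives 10 > 4. Violating.
Others report (6, 17): truth gives 4; report 17 gives 11 > 4. Violating.
Others report (6, 18): truth gives 4; report 6 gives 22 > 4. Violating.
Others report (6, 28): truth gives 4; report 6 gives 22 > 4. Violating.
Others report (17, 6): truth gives 15; no alternative beats it.
Others report (28, 6): truth gives 26; no alternative beats it.
(Checking all 25 profiles: 14 have a profitable deviation, 11 do not.)

14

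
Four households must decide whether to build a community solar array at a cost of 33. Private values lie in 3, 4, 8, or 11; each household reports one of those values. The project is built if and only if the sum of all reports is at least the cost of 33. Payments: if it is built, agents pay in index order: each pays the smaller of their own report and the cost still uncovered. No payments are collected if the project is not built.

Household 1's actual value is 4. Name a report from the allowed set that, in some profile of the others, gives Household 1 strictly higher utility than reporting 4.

Suppose Household 2 reports 8, Household 3 reports 11 and Household 4 reports 11.
Report 4: project built, pays 4, utility 4 - 4 = 0.
Report 3: project built, pays 3, utility 4 - 3 = 1.
So reporting 3 beats truth here (1 > 0).

3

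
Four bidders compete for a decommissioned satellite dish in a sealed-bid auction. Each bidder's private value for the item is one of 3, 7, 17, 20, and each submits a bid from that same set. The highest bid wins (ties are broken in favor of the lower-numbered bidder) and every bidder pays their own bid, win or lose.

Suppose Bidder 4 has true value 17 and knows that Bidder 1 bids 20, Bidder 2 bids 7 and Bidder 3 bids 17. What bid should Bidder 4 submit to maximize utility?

Bid 3: loses but pays 3, utility -3.
Bid 7: loses but pays 7, utility -7.
Bid 17: loses but pays 17, utility -17.
Bid 20: loses but pays 20, utility -20.
The best choice is 3 with utility -3.

3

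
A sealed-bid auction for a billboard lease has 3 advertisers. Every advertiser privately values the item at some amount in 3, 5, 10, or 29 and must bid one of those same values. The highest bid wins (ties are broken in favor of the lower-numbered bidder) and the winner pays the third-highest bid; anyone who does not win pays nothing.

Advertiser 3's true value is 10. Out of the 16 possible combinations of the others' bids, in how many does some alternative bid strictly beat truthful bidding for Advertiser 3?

4

Others bid (3, 10): truth gives 0; bid 29 gives 7 > 0. Violating.
Others bid (5, 10): truth gives 0; bid 29 gives 5 > 0. Violating.
Others bid (10, 3): truth gives 0; bid 29 gives 7 > 0. Violating.
Others bid (10, 5): truth gives 0; bid 29 gives 5 > 0. Violating.
Others bid (3, 3): truth gives 7; no alternative beats it.
Others bid (3, 5): truth gives 7; no alternative beats it.
(Checking all 16 profiles: 4 have a profitable deviation, 12 do not.)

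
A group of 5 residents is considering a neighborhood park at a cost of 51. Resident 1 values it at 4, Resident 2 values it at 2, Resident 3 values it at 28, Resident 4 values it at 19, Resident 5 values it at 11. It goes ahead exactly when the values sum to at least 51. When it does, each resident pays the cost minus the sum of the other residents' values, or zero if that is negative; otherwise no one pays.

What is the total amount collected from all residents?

21

Total value 64 ≥ cost 51, so it is built.
Resident 1: others sum to 60; max(0, 51 - 60) = 0.
Resident 2: others sum to 62; max(0, 51 - 62) = 0.
Resident 3: others sum to 36; max(0, 51 - 36) = 15.
Resident 4: others sum to 45; max(0, 51 - 45) = 6.
Resident 5: others sum to 53; max(0, 51 - 53) = 0.
Total collected = 0 + 0 + 15 + 6 + 0 = 21.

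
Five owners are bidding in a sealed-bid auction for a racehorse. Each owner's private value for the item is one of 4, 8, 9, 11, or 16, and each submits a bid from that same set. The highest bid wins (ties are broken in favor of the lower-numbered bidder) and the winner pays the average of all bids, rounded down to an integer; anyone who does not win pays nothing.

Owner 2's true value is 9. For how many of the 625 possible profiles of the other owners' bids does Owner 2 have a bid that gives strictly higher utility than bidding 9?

Others bid (4, 4, 4, 4): truth gives 4; bid 8 gives 5 > 4. Violating.
Others bid (4, 4, 4, 11): truth gives 0; bid 11 gives 3 > 0. Violating.
Others bid (4, 4, 4, 16): truth gives 0; bid 16 gives 1 > 0. Violating.
Others bid (4, 4, 8, 11): truth gives 0; bid 11 gives 2 > 0. Violating.
Others bid (4, 4, 4, 8): truth gives 4; no alternative beats it.
Others bid (4, 4, 4, 9): truth gives 3; no alternative beats it.
(Checking all 625 profiles: 91 have a profitable deviation, 534 do not.)

91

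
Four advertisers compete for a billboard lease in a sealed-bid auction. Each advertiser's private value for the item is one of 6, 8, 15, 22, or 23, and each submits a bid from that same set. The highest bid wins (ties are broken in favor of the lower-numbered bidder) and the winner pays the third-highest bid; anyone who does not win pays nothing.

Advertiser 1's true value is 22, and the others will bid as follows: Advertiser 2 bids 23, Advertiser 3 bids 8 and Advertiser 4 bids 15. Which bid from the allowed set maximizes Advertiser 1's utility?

23

Bid 6: loses, pays 0, utility 0.
Bid 8: loses, pays 0, utility 0.
Bid 15: loses, pays 0, utility 0.
Bid 22: loses, pays 0, utility 0.
Bid 23: wins, pays 15, utility 22 - 15 = 7.
The best choice is 23 with utility 7.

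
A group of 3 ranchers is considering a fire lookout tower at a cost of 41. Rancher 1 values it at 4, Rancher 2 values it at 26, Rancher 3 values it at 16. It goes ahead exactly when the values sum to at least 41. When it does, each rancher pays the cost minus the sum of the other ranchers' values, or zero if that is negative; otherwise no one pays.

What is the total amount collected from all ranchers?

Total value 46 ≥ cost 41, so it is built.
Rancher 1: others sum to 42; max(0, 41 - 42) = 0.
Rancher 2: others sum to 20; max(0, 41 - 20) = 21.
Rancher 3: others sum to 30; max(0, 41 - 30) = 11.
Total collected = 0 + 21 + 11 = 32.

32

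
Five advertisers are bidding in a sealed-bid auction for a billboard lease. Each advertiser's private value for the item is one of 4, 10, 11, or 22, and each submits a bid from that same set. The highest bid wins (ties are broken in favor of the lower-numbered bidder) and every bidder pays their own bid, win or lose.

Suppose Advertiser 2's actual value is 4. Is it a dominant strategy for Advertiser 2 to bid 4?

Yes

Check each profile of the others' bids and compare truth against every alternative bid.
Others bid (4, 4, 4, 22): truth gives -4, best alternative gives -10.
Others bid (4, 4, 10, 22): truth gives -4, best alternative gives -10.
Others bid (4, 4, 11, 22): truth gives -4, best alternative gives -10.
Others bid (4, 4, 22, 4): truth gives -4, best alternative gives -10.
Others bid (4, 4, 22, 10): truth gives -4, best alternative gives -10.
Others bid (4, 4, 22, 11): truth gives -4, best alternative gives -10.
(Remaining 250 profiles checked similarly; truth is weakly best in each.)
In every case the truthful bid is at least as good as any alternative, so it is a dominant strategy.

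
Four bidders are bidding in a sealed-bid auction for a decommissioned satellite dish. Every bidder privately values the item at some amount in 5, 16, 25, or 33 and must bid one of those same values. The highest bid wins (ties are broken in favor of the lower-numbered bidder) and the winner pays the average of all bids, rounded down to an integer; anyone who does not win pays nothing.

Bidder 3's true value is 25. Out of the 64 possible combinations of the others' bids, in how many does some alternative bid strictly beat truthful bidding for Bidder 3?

22

Others bid (5, 5, 5): truth gives 15; bid 16 gives 18 > 15. Violating.
Others bid (5, 5, 16): truth gives 13; bid 16 gives 15 > 13. Violating.
Others bid (5, 5, 33): truth gives 0; bid 33 gives 6 > 0. Violating.
Others bid (5, 16, 33): truth gives 0; bid 33 gives 4 > 0. Violating.
Others bid (5, 5, 25): truth gives 10; no alternative beats it.
Others bid (5, 16, 5): truth gives 13; no alternative beats it.
(Checking all 64 profiles: 22 have a profitable deviation, 42 do not.)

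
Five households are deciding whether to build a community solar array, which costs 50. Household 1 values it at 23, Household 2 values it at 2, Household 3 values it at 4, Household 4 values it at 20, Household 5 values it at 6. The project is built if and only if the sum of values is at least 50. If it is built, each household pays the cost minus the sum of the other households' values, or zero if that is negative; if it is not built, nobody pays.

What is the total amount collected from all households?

34

Total value 55 ≥ cost 50, so it is built.
Household 1: others sum to 32; max(0, 50 - 32) = 18.
Household 2: others sum to 53; max(0, 50 - 53) = 0.
Household 3: others sum to 51; max(0, 50 - 51) = 0.
Household 4: others sum to 35; max(0, 50 - 35) = 15.
Household 5: others sum to 49; max(0, 50 - 49) = 1.
Total collected = 18 + 0 + 0 + 15 + 1 = 34.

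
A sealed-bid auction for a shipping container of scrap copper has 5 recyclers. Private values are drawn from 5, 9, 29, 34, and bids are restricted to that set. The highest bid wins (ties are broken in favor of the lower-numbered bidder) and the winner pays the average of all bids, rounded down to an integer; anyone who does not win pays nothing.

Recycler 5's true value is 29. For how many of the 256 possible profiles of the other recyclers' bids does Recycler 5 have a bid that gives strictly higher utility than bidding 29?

65

Others bid (5, 5, 5, 5): truth gives 20; bid 9 gives 24 > 20. Violating.
Others bid (5, 5, 5, 29): truth gives 0; bid 34 gives 14 > 0. Violating.
Others bid (5, 5, 9, 29): truth gives 0; bid 34 gives 13 > 0. Violating.
Others bid (5, 5, 29, 5): truth gives 0; bid 34 gives 14 > 0. Violating.
Others bid (5, 5, 5, 9): truth gives 19; no alternative beats it.
Others bid (5, 5, 5, 34): truth gives 0; no alternative beats it.
(Checking all 256 profiles: 65 have a profitable deviation, 191 do not.)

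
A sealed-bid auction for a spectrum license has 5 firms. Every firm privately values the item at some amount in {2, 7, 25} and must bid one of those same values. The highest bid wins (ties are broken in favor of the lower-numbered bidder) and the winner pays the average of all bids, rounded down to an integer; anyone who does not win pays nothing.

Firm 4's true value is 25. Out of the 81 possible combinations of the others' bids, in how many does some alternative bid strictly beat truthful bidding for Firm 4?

Others bid (2, 2, 2, 2): truth gives 19; bid 7 gives 22 > 19. Violating.
Others bid (2, 2, 2, 7): truth gives 18; bid 7 gives 21 > 18. Violating.
Others bid (2, 2, 2, 25): truth gives 14; no alternative beats it.
Others bid (2, 2, 7, 2): truth gives 18; no alternative beats it.
(Checking all 81 profiles: 2 have a profitable deviation, 79 do not.)

2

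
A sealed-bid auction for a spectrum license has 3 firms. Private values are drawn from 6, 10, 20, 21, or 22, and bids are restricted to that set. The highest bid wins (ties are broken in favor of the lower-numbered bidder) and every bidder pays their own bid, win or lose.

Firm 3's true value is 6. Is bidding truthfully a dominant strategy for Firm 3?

Consider the case where Firm 1 bids 6 and Firm 2 bids 6.
Truthful bid 6: loses but pays 6, utility -6.
Bid 10 instead: wins, pays 10, utility 6 - 10 = -4.
Since -4 > -6, bidding 10 is strictly better here, so truthful bidding is not dominant.

No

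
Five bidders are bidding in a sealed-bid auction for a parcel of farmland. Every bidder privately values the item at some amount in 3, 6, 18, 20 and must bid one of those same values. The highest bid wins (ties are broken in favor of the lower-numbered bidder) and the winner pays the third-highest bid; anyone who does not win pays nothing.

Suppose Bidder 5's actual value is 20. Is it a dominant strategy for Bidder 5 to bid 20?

Yes

Check each profile of the others' bids and compare truth against every alternative bid.
Others bid (3, 3, 3, 18): truth gives 17, best alternative gives 0.
Others bid (3, 3, 18, 3): truth gives 17, best alternative gives 0.
Others bid (3, 18, 3, 3): truth gives 17, best alternative gives 0.
Others bid (18, 3, 3, 3): truth gives 17, best alternative gives 0.
Others bid (3, 3, 6, 18): truth gives 14, best alternative gives 0.
Others bid (3, 3, 18, 6): truth gives 14, best alternative gives 0.
(Remaining 250 profiles checked similarly; truth is weakly best in each.)
In every case the truthful bid is at least as good as any alternative, so it is a dominant strategy.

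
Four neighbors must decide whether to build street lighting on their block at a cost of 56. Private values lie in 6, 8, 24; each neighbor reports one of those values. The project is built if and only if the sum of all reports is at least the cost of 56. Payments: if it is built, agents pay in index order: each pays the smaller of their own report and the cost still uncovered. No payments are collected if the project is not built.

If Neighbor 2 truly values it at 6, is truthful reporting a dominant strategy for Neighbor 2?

Yes

Check each profile of the others' reports and compare truth against every alternative report.
Others report (6, 24, 24): truth gives 0, best alternative gives -2.
Others report (8, 24, 24): truth gives 0, best alternative gives -2.
Others report (24, 6, 24): truth gives 0, best alternative gives -2.
Others report (24, 8, 24): truth gives 0, best alternative gives -2.
Others report (24, 24, 6): truth gives 0, best alternative gives -2.
Others report (24, 24, 8): truth gives 0, best alternative gives -2.
(Remaining 21 profiles checked similarly; truth is weakly best in each.)
In every case the truthful report is at least as good as any alternative, so it is a dominant strategy.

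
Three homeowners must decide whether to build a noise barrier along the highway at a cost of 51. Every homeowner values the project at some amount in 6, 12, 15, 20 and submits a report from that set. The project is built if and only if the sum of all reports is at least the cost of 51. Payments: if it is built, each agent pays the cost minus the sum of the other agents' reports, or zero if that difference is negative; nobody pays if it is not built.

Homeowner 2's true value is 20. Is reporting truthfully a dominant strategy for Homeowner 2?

Check each profile of the others' reports and compare truth against every alternative report.
Others report (15, 20): truth gives 4, best alternative gives 0.
Others report (20, 15): truth gives 4, best alternative gives 0.
Others report (12, 20): truth gives 1, best alternative gives 0.
Others report (20, 12): truth gives 1, best alternative gives 0.
Others report (20, 20): truth gives 9, best alternative gives 9.
Others report (6, 6): truth gives 0, best alternative gives 0.
(Remaining 10 profiles checked similarly; truth is weakly best in each.)
In every case the truthful report is at least as good as any alternative, so it is a dominant strategy.

Yes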